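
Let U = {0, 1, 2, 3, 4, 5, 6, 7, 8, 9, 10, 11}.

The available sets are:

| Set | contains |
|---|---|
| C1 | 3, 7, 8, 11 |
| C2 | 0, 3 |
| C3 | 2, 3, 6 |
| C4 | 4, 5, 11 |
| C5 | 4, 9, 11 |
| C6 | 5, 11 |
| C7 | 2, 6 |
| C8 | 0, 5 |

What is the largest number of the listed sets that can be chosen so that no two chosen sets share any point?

C2, C5, C7 are pairwise disjoint (C2={0,3}; C5={4,9,11}; C7={2,6}).
Every remaining set overlaps one of these, and no 4 of the listed sets are pairwise disjoint, so 3 is the maximum.

3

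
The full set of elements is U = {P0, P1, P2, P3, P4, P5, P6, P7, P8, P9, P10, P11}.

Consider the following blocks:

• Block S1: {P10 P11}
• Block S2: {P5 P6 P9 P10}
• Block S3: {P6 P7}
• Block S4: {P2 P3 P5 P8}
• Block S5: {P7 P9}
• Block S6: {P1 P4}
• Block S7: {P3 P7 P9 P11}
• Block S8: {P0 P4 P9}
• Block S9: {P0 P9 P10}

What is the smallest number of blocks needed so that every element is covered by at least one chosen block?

S2 and S4 and S6 and S7 and S8 together: S2 ∪ S4 ∪ S6 ∪ S7 ∪ S8 = {P0, P1, P2, P3, P4, P5, P6, P7, P8, P9, P10, P11} — every element is covered.
No 4 of the 9 blocks cover everything (all 126 combinations miss at least one element), so 5 is optimal.

5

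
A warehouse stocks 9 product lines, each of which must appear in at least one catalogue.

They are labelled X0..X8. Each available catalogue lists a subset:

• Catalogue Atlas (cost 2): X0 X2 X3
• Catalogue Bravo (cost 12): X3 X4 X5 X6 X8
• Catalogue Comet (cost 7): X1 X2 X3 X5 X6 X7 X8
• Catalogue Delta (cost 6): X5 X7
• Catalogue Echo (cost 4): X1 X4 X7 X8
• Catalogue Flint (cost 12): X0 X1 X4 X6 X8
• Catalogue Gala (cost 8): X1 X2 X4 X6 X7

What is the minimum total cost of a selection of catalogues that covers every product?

Atlas, Comet, Echo together cover every product (Atlas ∪ Comet ∪ Echo = {X0, X1, X2, X3, X4, X5, X6, X7, X8}); total cost 2 + 7 + 4 = 13.
No covering selection has total cost below 13.

13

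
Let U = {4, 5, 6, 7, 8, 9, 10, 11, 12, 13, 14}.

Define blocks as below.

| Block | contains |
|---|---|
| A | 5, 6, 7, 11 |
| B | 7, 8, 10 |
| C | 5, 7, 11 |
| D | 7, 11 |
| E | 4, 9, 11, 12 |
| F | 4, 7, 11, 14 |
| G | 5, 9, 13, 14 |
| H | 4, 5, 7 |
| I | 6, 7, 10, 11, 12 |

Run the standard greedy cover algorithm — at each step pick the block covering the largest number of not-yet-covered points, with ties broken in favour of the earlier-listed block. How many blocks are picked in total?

Greedy: pick I (covers 5 new) → pick G (covers 4 new) → pick B (covers 1 new) → pick E (covers 1 new). Total picks: 4.

4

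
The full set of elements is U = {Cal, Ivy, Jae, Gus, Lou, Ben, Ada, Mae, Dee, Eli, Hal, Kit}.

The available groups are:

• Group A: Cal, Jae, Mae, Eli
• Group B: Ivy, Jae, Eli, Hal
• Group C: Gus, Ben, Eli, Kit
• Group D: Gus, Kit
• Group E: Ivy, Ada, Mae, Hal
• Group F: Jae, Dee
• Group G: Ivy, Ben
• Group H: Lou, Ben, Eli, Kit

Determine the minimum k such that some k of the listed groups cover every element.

A and C and E and F and H together: A ∪ C ∪ E ∪ F ∪ H = {Cal, Ivy, Jae, Gus, Lou, Ben, Ada, Mae, Dee, Eli, Hal, Kit} — every element is covered.
No 4 of the 8 groups cover everything (all 70 combinations miss at least one element), so 5 is optimal.

5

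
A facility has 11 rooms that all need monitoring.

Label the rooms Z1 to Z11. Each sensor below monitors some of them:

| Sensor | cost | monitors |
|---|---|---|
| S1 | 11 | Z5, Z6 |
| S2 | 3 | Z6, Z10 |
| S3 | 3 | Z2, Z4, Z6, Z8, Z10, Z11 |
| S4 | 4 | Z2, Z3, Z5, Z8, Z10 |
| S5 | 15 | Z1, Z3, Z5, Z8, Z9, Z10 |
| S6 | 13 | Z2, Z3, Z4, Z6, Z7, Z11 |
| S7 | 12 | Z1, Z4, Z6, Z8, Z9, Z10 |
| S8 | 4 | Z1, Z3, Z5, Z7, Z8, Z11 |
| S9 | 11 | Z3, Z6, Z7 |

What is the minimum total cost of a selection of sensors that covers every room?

S3, S7, S8 together cover every room (S3 ∪ S7 ∪ S8 = {Z1, Z2, Z3, Z4, Z5, Z6, Z7, Z8, Z9, Z10, Z11}); total cost 3 + 12 + 4 = 19.
No covering selection has total cost below 19.

19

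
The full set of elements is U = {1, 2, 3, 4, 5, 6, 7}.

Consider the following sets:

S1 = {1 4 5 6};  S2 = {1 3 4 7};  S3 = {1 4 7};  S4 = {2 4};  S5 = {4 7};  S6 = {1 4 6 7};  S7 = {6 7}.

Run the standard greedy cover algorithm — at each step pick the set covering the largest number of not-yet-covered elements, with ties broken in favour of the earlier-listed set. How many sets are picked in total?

3

Greedy: pick S1 (covers 4 new) → pick S2 (covers 2 new) → pick S4 (covers 1 new). Total picks: 3.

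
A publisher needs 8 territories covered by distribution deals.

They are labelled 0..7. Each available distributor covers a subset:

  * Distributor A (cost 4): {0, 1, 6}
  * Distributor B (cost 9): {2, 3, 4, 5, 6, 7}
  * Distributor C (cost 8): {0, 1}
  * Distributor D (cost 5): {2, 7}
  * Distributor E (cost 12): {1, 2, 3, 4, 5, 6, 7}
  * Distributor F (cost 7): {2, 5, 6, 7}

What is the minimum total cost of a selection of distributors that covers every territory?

A, B together cover every territory (A ∪ B = {0, 1, 2, 3, 4, 5, 6, 7}); total cost 4 + 9 = 13.
No covering selection has total cost below 13.

13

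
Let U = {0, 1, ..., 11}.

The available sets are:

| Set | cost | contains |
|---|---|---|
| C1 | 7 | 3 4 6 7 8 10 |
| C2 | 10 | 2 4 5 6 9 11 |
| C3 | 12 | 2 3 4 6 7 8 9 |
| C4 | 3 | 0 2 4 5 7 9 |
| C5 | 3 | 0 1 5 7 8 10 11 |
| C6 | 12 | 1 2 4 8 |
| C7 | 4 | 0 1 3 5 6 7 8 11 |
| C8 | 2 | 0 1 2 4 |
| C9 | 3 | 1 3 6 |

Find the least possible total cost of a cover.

C4, C5, C9 together cover every point (C4 ∪ C5 ∪ C9 = {0, 1, 2, 3, 4, 5, 6, 7, 8, 9, 10, 11}); total cost 3 + 3 + 3 = 9.
No covering selection has total cost below 9.

9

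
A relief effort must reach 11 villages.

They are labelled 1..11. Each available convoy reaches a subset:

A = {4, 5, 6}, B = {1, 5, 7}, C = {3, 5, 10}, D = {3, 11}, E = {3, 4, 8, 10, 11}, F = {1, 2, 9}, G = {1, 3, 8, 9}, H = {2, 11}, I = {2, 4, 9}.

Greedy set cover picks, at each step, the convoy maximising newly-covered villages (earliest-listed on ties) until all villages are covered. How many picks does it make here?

4

Greedy: pick E (covers 5 new) → pick B (covers 3 new) → pick F (covers 2 new) → pick A (covers 1 new). Total picks: 4.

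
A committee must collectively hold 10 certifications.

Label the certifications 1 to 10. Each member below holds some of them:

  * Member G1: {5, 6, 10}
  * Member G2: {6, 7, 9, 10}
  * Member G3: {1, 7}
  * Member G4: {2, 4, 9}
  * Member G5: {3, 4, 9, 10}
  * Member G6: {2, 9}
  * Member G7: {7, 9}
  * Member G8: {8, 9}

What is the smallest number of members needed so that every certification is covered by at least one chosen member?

Take {G1, G3, G4, G5, G8}. Their union is {1, 2, 3, 4, 5, 6, 7, 8, 9, 10}, which is all 10 certifications.
No 4 of the 8 members cover everything (all 70 combinations miss at least one certification), so 5 is optimal.

5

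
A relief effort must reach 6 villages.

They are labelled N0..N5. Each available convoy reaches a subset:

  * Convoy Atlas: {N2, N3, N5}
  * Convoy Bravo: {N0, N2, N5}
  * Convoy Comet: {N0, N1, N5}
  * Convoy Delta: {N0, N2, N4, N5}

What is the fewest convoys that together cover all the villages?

3

Atlas and Comet and Delta together: Atlas ∪ Comet ∪ Delta = {N0, N1, N2, N3, N4, N5} — every village is covered.
Only Comet contains N1, so Comet is forced; the remaining 3 villages need at least 2 more convoys (each remaining convoy adds at most 2) — so at least 3 convoys are needed, and 3 is optimal.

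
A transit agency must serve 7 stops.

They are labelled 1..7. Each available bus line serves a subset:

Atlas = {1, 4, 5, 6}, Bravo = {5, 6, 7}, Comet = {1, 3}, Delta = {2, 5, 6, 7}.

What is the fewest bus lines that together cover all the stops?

Take {Atlas, Comet, Delta}. Their union is {1, 2, 3, 4, 5, 6, 7}, which is all 7 stops.
Only Delta contains 2, so Delta is forced; the remaining 3 stops need at least 2 more bus lines (each remaining bus line adds at most 2) — so at least 3 bus lines are needed, and 3 is optimal.

3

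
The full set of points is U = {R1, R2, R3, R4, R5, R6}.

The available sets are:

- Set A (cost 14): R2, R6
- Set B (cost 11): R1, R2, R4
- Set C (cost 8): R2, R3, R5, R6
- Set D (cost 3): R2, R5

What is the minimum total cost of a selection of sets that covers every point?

19

B, C together cover every point (B ∪ C = {R1, R2, R3, R4, R5, R6}); total cost 11 + 8 = 19.
The greedy pick D, C, B costs 22; no covering selection beats 19.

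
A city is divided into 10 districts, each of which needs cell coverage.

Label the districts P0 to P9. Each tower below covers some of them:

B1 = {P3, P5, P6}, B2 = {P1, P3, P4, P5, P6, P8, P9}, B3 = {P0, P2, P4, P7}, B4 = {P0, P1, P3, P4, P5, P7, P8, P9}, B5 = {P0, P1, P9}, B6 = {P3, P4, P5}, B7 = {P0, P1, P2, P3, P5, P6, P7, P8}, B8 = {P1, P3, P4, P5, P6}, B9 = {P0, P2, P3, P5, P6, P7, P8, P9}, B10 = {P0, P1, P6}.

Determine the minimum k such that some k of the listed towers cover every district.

Take {B4, B9}. Their union is {P0, P1, P2, P3, P4, P5, P6, P7, P8, P9}, which is all 10 districts.
No single tower has all 10 districts (the largest, B4, has 8), so 2 is optimal.

2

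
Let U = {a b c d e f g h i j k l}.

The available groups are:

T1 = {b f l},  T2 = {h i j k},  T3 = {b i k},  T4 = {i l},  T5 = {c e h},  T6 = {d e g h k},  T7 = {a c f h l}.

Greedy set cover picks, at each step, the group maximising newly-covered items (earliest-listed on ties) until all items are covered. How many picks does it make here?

Greedy: pick T6 (covers 5 new) → pick T7 (covers 4 new) → pick T2 (covers 2 new) → pick T1 (covers 1 new). Total picks: 4.

4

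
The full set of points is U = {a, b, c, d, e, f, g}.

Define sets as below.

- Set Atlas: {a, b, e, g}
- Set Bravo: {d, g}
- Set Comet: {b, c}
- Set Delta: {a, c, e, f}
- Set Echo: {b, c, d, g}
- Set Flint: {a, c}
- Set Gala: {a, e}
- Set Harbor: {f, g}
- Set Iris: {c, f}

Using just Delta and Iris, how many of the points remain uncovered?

3

Union of Delta, Iris = {a, c, e, f}.
Not covered: b, d, g — 3 points.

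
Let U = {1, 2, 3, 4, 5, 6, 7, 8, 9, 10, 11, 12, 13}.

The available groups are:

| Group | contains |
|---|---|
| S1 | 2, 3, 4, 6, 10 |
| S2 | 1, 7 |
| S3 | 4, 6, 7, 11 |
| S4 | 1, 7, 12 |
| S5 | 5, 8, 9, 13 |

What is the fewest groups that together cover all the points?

4

Take {S1, S3, S4, S5}. Their union is {1, 2, 3, 4, 5, 6, 7, 8, 9, 10, 11, 12, 13}, which is all 13 points.
Only S3 contains 11, so S3 is forced; the remaining 9 points need at least 3 more groups (each remaining group adds at most 4) — so at least 4 groups are needed, and 4 is optimal.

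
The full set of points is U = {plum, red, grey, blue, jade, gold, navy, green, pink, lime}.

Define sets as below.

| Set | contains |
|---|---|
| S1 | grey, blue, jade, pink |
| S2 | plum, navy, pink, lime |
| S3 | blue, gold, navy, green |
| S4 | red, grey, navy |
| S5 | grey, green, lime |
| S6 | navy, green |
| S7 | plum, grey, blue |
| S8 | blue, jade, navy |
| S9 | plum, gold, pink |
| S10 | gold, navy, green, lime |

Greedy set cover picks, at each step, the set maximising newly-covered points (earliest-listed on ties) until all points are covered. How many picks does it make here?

Greedy: pick S1 (covers 4 new) → pick S10 (covers 4 new) → pick S2 (covers 1 new) → pick S4 (covers 1 new). Total picks: 4.

4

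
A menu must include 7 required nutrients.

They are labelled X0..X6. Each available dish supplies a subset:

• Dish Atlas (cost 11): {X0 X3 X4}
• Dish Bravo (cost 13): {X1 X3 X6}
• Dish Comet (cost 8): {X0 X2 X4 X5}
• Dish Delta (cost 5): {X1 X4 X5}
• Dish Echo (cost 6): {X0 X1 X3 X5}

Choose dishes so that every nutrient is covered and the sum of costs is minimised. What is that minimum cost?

Bravo, Comet together cover every nutrient (Bravo ∪ Comet = {X0, X1, X2, X3, X4, X5, X6}); total cost 13 + 8 = 21.
The greedy pick Echo, Comet, Bravo costs 27; no covering selection beats 21.

21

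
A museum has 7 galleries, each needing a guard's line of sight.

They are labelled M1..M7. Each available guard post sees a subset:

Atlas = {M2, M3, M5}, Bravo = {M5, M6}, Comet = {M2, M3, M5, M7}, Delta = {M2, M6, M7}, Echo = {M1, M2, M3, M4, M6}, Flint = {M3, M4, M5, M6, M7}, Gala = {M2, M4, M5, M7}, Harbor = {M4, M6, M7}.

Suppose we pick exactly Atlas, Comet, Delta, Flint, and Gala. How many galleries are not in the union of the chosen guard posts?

Union of Atlas, Comet, Delta, Flint, Gala = {M2, M3, M4, M5, M6, M7}.
Not covered: M1 — 1 gallery.

1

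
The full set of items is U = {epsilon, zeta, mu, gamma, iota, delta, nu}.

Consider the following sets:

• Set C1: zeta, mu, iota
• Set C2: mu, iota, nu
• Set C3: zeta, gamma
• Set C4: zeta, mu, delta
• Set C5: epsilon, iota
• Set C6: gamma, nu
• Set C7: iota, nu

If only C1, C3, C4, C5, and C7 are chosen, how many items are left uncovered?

0

Union of C1, C3, C4, C5, C7 = {epsilon, zeta, mu, gamma, iota, delta, nu} — that's every item, so 0 are uncovered.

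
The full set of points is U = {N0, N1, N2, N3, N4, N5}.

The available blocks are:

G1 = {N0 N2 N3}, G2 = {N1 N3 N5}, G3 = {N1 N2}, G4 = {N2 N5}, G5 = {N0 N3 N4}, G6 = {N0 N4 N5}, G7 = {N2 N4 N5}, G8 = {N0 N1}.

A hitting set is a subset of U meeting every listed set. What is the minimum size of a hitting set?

Take H = {N0, N1, N2}. Each listed block contains at least one of these, so H is a hitting set of size 3.
No choice of 2 points meets every block, so 3 is the minimum.

3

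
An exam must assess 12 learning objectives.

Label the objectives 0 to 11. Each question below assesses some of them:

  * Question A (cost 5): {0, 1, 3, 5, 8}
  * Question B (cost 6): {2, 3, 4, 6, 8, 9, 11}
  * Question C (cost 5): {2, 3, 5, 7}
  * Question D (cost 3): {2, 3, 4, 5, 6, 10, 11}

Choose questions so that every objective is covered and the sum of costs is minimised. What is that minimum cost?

19

A, B, C, D together cover every objective (A ∪ B ∪ C ∪ D = {0, 1, 2, 3, 4, 5, 6, 7, 8, 9, 10, 11}); total cost 5 + 6 + 5 + 3 = 19.
No covering selection has total cost below 19.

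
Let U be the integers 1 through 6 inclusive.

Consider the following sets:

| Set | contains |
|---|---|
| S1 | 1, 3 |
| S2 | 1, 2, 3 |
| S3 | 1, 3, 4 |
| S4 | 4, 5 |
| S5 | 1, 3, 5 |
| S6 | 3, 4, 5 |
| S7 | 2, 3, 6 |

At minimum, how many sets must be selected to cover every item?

3

S5 and S6 and S7 together: S5 ∪ S6 ∪ S7 = {1, 2, 3, 4, 5, 6} — every item is covered.
Only S7 contains 6, so S7 is forced; the remaining 3 items need at least 2 more sets (each remaining set adds at most 2) — so at least 3 sets are needed, and 3 is optimal.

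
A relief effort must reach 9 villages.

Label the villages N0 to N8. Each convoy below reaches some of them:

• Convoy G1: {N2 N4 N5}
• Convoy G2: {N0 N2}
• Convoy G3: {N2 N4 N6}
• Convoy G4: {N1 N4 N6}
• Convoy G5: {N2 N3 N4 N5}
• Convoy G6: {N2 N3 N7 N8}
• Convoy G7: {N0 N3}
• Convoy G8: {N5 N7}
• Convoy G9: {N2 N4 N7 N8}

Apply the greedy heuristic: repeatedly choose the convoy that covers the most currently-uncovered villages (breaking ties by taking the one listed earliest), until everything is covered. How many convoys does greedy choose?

4

Greedy: pick G5 (covers 4 new) → pick G4 (covers 2 new) → pick G6 (covers 2 new) → pick G2 (covers 1 new). Total picks: 4.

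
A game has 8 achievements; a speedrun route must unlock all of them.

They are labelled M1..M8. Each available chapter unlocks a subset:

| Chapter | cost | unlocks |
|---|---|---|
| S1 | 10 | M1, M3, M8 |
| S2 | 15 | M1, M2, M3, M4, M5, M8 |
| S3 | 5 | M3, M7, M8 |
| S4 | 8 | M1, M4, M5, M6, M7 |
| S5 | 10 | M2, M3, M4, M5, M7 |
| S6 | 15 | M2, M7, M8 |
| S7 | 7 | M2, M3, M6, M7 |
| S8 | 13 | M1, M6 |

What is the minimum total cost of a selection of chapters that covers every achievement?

20

S3, S4, S7 together cover every achievement (S3 ∪ S4 ∪ S7 = {M1, M2, M3, M4, M5, M6, M7, M8}); total cost 5 + 8 + 7 = 20.
No covering selection has total cost below 20.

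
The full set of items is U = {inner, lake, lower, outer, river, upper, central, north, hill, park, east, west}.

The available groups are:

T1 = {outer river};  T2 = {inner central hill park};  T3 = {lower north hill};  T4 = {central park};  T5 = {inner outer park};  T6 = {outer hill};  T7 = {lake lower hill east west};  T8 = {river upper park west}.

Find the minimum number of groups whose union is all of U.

Take {T2, T3, T5, T7, T8}. Their union is {inner, lake, lower, outer, river, upper, central, north, hill, park, east, west}, which is all 12 items.
No 4 of the 8 groups cover everything (all 70 combinations miss at least one item), so 5 is optimal.

5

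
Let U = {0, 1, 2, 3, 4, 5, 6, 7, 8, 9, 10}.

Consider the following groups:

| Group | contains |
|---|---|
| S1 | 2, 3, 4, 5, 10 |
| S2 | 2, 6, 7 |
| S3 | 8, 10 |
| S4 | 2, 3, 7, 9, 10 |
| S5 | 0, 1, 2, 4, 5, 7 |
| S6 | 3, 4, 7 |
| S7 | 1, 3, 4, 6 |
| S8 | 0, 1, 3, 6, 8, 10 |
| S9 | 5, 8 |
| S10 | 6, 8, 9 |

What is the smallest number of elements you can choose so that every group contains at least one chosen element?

3

H = {2, 3, 8} meets every group (each contains at least one member of H), and |H| = 3.
No choice of 2 elements meets every group, so 3 is the minimum.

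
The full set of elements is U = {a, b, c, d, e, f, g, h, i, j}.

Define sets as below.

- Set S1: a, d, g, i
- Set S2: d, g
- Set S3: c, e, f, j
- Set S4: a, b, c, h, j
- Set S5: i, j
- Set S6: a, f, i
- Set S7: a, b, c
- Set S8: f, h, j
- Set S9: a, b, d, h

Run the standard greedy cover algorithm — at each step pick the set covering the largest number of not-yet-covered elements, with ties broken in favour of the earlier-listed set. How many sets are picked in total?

Greedy: pick S4 (covers 5 new) → pick S1 (covers 3 new) → pick S3 (covers 2 new). Total picks: 3.

3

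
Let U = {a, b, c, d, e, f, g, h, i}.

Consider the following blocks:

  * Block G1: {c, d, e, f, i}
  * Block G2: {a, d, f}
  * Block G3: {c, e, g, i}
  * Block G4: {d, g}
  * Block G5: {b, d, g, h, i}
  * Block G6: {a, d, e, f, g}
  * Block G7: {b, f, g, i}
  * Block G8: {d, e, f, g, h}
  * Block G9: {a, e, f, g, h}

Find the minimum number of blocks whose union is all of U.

3

G3, G5, and G6 cover everything between them: the union {a, b, c, d, e, f, g, h, i} is all of U.
No 2 of the 9 blocks cover everything (all 36 combinations miss at least one element), so 3 is optimal.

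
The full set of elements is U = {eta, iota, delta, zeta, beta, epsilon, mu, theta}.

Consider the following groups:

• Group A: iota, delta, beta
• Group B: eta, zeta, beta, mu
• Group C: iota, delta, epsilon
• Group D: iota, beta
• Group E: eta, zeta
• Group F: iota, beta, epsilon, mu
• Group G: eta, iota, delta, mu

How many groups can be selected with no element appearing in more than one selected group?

E, F are pairwise disjoint (E={eta,zeta}; F={iota,beta,epsilon,mu}).
Every remaining group overlaps one of these, and no 3 of the listed groups are pairwise disjoint, so 2 is the maximum.

2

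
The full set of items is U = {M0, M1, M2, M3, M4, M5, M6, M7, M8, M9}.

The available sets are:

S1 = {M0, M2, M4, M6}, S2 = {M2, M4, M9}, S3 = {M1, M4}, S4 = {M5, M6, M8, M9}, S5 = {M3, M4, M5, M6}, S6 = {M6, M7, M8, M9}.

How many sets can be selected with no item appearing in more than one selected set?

2

S3, S4 are pairwise disjoint (S3={M1,M4}; S4={M5,M6,M8,M9}).
Every remaining set overlaps one of these, and no 3 of the listed sets are pairwise disjoint, so 2 is the maximum.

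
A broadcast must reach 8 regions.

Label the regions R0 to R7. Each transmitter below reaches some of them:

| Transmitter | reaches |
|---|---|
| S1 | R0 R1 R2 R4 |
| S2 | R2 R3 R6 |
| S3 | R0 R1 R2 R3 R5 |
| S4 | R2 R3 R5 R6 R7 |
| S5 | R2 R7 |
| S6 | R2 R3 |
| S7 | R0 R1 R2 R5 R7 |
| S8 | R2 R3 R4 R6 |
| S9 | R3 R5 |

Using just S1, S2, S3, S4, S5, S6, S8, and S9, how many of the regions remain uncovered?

0

Union of S1, S2, S3, S4, S5, S6, S8, S9 = {R0, R1, R2, R3, R4, R5, R6, R7} — that's every region, so 0 are uncovered.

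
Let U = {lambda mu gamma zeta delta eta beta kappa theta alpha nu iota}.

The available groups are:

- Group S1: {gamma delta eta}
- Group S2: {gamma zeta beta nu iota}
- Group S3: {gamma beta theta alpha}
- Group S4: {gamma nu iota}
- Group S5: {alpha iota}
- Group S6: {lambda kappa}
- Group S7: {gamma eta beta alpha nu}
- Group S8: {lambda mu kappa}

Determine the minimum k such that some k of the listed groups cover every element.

4

S1 and S2 and S3 and S8 together: S1 ∪ S2 ∪ S3 ∪ S8 = {lambda, mu, gamma, zeta, delta, eta, beta, kappa, theta, alpha, nu, iota} — every element is covered.
Only S2 contains zeta, so S2 is forced; the remaining 7 elements need at least 3 more groups (each remaining group adds at most 3) — so at least 4 groups are needed, and 4 is optimal.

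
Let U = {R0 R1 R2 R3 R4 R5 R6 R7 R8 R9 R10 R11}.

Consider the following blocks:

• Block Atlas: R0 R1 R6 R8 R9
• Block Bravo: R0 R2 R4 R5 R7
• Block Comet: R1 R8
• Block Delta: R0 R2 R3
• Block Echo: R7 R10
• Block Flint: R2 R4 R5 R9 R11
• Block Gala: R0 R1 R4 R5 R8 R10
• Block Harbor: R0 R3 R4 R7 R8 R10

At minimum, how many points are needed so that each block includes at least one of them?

3

H = {R1, R2, R7} meets every block (each contains at least one member of H), and |H| = 3.
The blocks Comet, Delta, Echo are pairwise disjoint, so any hitting set needs a separate point for each — at least 3. Hence 3 is optimal.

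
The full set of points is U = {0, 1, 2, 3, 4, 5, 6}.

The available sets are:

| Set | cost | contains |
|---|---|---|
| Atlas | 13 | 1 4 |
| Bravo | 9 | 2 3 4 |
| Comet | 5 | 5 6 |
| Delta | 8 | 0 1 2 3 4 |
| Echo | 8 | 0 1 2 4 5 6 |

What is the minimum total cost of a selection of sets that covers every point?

Comet, Delta together cover every point (Comet ∪ Delta = {0, 1, 2, 3, 4, 5, 6}); total cost 5 + 8 = 13.
The greedy pick Echo, Delta costs 16; no covering selection beats 13.

13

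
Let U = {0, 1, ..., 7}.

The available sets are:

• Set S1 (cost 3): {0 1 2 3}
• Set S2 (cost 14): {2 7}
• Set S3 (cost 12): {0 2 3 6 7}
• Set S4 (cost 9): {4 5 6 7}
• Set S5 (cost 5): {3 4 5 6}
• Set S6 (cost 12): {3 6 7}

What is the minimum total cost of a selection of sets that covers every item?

12

S1, S4 together cover every item (S1 ∪ S4 = {0, 1, 2, 3, 4, 5, 6, 7}); total cost 3 + 9 = 12.
The greedy pick S1, S5, S4 costs 17; no covering selection beats 12.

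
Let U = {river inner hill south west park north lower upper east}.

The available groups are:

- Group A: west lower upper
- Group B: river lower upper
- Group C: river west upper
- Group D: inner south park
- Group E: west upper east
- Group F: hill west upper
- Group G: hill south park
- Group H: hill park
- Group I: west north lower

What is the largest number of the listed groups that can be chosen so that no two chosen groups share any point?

2

D, I are pairwise disjoint (D={inner,south,park}; I={west,north,lower}).
Every remaining group overlaps one of these, and no 3 of the listed groups are pairwise disjoint, so 2 is the maximum.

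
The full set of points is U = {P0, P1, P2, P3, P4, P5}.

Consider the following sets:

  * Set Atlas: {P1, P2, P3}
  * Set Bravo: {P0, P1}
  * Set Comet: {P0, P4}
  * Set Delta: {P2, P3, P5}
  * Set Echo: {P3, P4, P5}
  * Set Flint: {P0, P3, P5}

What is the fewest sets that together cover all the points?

3

Take {Atlas, Comet, Flint}. Their union is {P0, P1, P2, P3, P4, P5}, which is all 6 points.
No 2 of the 6 sets cover everything (all 15 combinations miss at least one point), so 3 is optimal.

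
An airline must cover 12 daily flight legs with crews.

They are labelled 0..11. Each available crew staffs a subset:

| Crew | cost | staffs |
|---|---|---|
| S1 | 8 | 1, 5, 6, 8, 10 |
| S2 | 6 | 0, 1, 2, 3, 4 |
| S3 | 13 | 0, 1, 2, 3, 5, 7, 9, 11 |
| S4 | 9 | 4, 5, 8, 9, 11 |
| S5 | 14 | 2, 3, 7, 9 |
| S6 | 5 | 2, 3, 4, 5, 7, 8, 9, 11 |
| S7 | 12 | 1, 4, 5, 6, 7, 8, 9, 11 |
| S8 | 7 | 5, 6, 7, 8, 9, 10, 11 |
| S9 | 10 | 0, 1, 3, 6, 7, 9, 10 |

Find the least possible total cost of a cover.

13

S2, S8 together cover every leg (S2 ∪ S8 = {0, 1, 2, 3, 4, 5, 6, 7, 8, 9, 10, 11}); total cost 6 + 7 = 13.
The greedy pick S6, S9 costs 15; no covering selection beats 13.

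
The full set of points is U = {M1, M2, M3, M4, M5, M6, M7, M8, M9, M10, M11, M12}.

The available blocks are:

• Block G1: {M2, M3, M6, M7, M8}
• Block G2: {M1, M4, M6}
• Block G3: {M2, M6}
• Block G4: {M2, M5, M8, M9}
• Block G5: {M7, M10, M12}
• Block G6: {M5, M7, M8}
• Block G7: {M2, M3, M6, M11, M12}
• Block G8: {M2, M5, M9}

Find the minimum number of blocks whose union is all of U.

4

Take {G2, G4, G5, G7}. Their union is {M1, M2, M3, M4, M5, M6, M7, M8, M9, M10, M11, M12}, which is all 12 points.
Only G2 contains M1, so G2 is forced; the remaining 9 points need at least 3 more blocks (each remaining block adds at most 4) — so at least 4 blocks are needed, and 4 is optimal.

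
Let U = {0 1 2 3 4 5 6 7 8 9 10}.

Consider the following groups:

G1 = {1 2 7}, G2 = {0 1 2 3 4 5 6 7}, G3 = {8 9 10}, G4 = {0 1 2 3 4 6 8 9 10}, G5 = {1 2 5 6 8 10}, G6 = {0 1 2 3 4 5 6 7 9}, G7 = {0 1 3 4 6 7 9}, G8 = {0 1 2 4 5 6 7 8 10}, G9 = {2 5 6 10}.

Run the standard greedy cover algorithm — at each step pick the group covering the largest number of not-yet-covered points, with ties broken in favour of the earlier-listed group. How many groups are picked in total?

Greedy: pick G4 (covers 9 new) → pick G2 (covers 2 new). Total picks: 2.

2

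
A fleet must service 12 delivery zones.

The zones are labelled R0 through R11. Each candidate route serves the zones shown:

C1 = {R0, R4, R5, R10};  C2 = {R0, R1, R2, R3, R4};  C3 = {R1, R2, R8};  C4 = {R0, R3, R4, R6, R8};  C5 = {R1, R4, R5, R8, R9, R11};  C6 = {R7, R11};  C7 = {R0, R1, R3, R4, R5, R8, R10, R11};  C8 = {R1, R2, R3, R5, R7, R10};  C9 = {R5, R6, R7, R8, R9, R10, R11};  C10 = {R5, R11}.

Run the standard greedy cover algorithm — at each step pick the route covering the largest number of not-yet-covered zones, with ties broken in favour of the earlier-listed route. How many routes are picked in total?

3

Greedy: pick C7 (covers 8 new) → pick C9 (covers 3 new) → pick C2 (covers 1 new). Total picks: 3.
(The true minimum cover uses only 2 routes, so greedy is not optimal here.)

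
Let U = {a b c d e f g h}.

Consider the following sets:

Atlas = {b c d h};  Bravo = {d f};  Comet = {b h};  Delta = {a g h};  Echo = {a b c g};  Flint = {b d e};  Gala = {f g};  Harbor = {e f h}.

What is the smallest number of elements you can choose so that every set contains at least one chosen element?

3

T = {a, b, f} meets every set (each contains at least one member of T), and |T| = 3.
No choice of 2 elements meets every set, so 3 is the minimum.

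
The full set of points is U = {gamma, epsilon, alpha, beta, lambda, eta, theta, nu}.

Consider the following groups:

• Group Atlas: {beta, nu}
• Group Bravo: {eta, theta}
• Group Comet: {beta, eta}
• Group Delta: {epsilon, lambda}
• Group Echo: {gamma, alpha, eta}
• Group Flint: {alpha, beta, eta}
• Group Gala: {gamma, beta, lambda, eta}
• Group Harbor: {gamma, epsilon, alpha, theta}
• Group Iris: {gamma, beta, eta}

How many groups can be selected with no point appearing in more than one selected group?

Atlas, Bravo, Delta are pairwise disjoint (Atlas={beta,nu}; Bravo={eta,theta}; Delta={epsilon,lambda}).
Every remaining group overlaps one of these, and no 4 of the listed groups are pairwise disjoint, so 3 is the maximum.

3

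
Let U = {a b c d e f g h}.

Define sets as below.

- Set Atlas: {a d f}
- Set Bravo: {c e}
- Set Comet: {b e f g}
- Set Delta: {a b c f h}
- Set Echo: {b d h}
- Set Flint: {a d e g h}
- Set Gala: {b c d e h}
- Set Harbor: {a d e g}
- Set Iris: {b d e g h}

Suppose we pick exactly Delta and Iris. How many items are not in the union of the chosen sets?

Union of Delta, Iris = {a, b, c, d, e, f, g, h} — that's every item, so 0 are uncovered.

0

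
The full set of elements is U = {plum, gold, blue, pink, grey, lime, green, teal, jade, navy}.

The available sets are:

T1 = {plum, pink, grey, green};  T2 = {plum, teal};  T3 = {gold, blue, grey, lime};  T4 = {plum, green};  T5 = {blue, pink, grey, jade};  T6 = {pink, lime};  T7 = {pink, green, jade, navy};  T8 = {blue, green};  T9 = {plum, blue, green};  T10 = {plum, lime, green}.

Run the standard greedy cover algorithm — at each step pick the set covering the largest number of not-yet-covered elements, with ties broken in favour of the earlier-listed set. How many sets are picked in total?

Greedy: pick T1 (covers 4 new) → pick T3 (covers 3 new) → pick T7 (covers 2 new) → pick T2 (covers 1 new). Total picks: 4.
(The true minimum cover uses only 3 sets, so greedy is not optimal here.)

4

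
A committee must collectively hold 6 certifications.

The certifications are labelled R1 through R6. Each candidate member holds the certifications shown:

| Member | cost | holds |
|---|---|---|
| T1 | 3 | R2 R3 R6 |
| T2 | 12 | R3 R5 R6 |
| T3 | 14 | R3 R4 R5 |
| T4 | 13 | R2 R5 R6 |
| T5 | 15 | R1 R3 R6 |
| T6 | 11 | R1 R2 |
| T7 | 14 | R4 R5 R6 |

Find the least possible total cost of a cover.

28

T1, T6, T7 together cover every certification (T1 ∪ T6 ∪ T7 = {R1, R2, R3, R4, R5, R6}); total cost 3 + 11 + 14 = 28.
No covering selection has total cost below 28.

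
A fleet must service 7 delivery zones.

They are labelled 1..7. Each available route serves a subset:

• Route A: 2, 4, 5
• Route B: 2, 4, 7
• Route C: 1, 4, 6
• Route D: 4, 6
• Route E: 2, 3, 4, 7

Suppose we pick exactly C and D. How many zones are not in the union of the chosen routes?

Union of C, D = {1, 4, 6}.
Not covered: 2, 3, 5, 7 — 4 zones.

4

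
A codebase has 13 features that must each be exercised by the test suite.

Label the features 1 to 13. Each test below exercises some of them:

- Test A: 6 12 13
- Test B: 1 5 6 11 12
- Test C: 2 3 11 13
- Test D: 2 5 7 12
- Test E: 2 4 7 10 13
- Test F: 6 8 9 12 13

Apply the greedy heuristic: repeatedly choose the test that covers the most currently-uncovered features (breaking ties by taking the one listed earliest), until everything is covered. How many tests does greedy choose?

Greedy: pick B (covers 5 new) → pick E (covers 5 new) → pick F (covers 2 new) → pick C (covers 1 new). Total picks: 4.

4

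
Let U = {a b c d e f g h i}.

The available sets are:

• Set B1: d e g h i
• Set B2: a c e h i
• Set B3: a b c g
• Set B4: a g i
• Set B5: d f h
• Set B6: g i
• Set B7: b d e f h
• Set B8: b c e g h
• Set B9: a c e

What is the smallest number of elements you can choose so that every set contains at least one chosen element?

3

Take T = {a, f, g}. Each listed set contains at least one of these, so T is a hitting set of size 3.
The sets B5, B6, B9 are pairwise disjoint, so any hitting set needs a separate element for each — at least 3. Hence 3 is optimal.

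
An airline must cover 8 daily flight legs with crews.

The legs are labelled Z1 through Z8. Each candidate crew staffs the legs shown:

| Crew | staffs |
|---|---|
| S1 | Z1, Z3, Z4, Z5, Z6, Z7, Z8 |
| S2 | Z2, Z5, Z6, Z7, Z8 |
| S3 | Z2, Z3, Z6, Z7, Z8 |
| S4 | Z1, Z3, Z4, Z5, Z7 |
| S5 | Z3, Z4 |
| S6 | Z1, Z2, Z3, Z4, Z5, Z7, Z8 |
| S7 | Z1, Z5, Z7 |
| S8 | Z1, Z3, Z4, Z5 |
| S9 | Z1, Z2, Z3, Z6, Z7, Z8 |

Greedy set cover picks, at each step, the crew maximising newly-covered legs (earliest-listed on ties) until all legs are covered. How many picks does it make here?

2

Greedy: pick S1 (covers 7 new) → pick S2 (covers 1 new). Total picks: 2.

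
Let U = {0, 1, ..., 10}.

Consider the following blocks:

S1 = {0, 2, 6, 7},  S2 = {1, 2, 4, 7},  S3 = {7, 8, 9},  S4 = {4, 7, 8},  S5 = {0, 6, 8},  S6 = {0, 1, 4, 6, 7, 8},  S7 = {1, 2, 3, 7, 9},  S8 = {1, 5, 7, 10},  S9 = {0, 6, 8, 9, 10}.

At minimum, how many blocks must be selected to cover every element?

3

Take {S6, S7, S8}. Their union is {0, 1, 2, 3, 4, 5, 6, 7, 8, 9, 10}, which is all 11 elements.
Only S7 contains 3, so S7 is forced; the remaining 6 elements need at least 2 more blocks (each remaining block adds at most 4) — so at least 3 blocks are needed, and 3 is optimal.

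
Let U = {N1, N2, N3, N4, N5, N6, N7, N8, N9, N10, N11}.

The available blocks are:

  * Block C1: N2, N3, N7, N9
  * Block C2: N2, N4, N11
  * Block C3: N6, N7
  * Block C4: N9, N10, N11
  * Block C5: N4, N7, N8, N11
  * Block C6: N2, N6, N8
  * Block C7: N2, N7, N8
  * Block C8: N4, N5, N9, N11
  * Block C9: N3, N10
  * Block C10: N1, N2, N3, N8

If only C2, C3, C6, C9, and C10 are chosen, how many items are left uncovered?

Union of C2, C3, C6, C9, C10 = {N1, N2, N3, N4, N6, N7, N8, N10, N11}.
Not covered: N5, N9 — 2 items.

2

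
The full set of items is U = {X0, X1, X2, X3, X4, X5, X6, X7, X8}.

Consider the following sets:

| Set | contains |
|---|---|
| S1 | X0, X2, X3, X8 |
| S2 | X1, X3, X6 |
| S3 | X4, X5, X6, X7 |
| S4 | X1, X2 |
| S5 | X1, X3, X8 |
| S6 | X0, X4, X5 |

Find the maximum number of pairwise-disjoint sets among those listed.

S4, S6 are pairwise disjoint (S4={X1,X2}; S6={X0,X4,X5}).
Every remaining set overlaps one of these, and no 3 of the listed sets are pairwise disjoint, so 2 is the maximum.

2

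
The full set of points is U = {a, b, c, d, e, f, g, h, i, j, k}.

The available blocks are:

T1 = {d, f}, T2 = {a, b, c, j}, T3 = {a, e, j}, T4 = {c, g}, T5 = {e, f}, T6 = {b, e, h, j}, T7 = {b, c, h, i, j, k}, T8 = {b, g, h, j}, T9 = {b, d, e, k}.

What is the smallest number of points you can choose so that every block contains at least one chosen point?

4

T = {d, f, g, j} meets every block (each contains at least one member of T), and |T| = 4.
No choice of 3 points meets every block, so 4 is the minimum.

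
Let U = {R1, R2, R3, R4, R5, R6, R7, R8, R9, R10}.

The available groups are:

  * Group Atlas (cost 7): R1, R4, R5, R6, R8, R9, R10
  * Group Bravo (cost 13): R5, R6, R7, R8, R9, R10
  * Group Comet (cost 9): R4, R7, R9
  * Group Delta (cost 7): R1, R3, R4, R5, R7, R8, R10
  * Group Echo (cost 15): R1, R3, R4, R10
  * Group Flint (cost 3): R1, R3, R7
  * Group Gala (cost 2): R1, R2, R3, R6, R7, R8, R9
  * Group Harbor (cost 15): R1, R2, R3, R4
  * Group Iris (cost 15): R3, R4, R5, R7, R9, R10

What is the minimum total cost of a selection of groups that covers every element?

9

Atlas, Gala together cover every element (Atlas ∪ Gala = {R1, R2, R3, R4, R5, R6, R7, R8, R9, R10}); total cost 7 + 2 = 9.
No covering selection has total cost below 9.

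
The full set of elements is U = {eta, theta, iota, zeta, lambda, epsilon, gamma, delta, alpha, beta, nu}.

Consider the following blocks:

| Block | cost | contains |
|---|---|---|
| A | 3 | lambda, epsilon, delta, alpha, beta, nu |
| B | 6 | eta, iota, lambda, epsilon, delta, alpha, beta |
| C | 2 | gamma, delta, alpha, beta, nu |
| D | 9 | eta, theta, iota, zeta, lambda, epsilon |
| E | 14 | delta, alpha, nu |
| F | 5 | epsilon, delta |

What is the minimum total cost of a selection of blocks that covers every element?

C, D together cover every element (C ∪ D = {eta, theta, iota, zeta, lambda, epsilon, gamma, delta, alpha, beta, nu}); total cost 2 + 9 = 11.
The greedy pick C, A, D costs 14; no covering selection beats 11.

11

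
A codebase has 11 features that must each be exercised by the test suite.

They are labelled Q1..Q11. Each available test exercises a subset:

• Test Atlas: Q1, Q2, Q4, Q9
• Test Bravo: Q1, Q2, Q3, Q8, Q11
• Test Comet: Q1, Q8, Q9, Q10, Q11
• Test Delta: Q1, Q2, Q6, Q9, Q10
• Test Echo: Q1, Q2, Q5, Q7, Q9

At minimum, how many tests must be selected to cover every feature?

4

Atlas and Bravo and Delta and Echo together: Atlas ∪ Bravo ∪ Delta ∪ Echo = {Q1, Q2, Q3, Q4, Q5, Q6, Q7, Q8, Q9, Q10, Q11} — every feature is covered.
Only Atlas contains Q4, so Atlas is forced; the remaining 7 features need at least 3 more tests (each remaining test adds at most 3) — so at least 4 tests are needed, and 4 is optimal.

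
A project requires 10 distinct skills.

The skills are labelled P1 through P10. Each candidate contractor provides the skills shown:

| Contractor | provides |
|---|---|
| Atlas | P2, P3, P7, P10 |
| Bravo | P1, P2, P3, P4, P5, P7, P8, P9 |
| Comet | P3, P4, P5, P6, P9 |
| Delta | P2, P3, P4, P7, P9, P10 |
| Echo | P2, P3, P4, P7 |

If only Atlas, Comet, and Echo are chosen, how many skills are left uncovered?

Union of Atlas, Comet, Echo = {P2, P3, P4, P5, P6, P7, P9, P10}.
Not covered: P1, P8 — 2 skills.

2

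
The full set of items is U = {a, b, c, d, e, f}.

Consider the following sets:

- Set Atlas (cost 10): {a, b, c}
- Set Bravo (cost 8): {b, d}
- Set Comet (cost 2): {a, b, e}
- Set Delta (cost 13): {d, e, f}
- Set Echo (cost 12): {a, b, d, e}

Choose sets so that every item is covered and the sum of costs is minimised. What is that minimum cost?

Atlas, Delta together cover every item (Atlas ∪ Delta = {a, b, c, d, e, f}); total cost 10 + 13 = 23.
The greedy pick Comet, Delta, Atlas costs 25; no covering selection beats 23.

23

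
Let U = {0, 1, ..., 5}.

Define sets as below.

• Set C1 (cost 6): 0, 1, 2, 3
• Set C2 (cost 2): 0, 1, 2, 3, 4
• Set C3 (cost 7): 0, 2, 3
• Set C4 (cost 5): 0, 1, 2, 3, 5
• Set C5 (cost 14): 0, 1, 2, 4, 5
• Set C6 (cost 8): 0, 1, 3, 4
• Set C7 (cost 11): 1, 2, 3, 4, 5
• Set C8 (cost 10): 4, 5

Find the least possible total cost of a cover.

C2, C4 together cover every point (C2 ∪ C4 = {0, 1, 2, 3, 4, 5}); total cost 2 + 5 = 7.
No covering selection has total cost below 7.

7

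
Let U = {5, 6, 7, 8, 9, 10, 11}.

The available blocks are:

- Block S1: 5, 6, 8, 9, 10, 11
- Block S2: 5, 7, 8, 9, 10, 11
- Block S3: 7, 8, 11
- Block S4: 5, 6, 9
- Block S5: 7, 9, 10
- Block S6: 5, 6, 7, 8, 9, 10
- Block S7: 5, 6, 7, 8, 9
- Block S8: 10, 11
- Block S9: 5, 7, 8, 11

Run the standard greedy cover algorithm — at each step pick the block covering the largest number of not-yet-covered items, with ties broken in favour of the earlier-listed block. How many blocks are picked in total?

Greedy: pick S1 (covers 6 new) → pick S2 (covers 1 new). Total picks: 2.

2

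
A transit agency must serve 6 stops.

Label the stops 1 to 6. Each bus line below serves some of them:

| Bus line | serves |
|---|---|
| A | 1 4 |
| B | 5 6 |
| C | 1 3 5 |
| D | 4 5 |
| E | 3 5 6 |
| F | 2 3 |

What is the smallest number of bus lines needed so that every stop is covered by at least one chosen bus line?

3

Take {A, E, F}. Their union is {1, 2, 3, 4, 5, 6}, which is all 6 stops.
Only F contains 2, so F is forced; the remaining 4 stops need at least 2 more bus lines (each remaining bus line adds at most 2) — so at least 3 bus lines are needed, and 3 is optimal.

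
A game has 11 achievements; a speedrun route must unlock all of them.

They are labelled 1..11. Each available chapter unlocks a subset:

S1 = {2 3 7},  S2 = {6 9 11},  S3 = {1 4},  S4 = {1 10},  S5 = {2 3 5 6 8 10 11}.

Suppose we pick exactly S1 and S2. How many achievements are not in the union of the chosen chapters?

Union of S1, S2 = {2, 3, 6, 7, 9, 11}.
Not covered: 1, 4, 5, 8, 10 — 5 achievements.

5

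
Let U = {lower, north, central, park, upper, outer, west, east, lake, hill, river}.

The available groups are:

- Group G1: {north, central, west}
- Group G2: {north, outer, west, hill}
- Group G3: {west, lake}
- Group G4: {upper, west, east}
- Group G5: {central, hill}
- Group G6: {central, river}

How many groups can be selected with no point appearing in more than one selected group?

G2, G6 are pairwise disjoint (G2={north,outer,west,hill}; G6={central,river}).
Every remaining group overlaps one of these, and no 3 of the listed groups are pairwise disjoint, so 2 is the maximum.

2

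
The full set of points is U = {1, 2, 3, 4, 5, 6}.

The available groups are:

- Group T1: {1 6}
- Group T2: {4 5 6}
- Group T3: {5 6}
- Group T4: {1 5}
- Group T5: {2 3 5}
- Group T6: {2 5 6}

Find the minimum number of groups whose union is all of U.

3

T2 and T4 and T5 together: T2 ∪ T4 ∪ T5 = {1, 2, 3, 4, 5, 6} — every point is covered.
Only T5 contains 3, so T5 is forced; the remaining 3 points need at least 2 more groups (each remaining group adds at most 2) — so at least 3 groups are needed, and 3 is optimal.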